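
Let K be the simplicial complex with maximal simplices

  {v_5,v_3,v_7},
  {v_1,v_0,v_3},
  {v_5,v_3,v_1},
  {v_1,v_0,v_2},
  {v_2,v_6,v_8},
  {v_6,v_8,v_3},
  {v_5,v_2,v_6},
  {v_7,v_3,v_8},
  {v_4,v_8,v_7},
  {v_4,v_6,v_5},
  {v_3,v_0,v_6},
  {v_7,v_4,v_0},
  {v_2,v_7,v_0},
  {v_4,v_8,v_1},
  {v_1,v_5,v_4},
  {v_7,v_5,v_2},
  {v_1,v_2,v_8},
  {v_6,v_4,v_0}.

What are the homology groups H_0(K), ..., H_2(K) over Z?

Order the vertices as v_0 < v_1 < v_2 < v_3 < v_4 < v_5 < v_6 < v_7 < v_8. Listing each simplex with vertices in this order, K has dimension 2 with simplices:

  0-simplices (9): [v_0], [v_1], [v_2], [v_3], [v_4], [v_5], [v_6], [v_7], [v_8]
  1-simplices (27): (27 of them)
  2-simplices (18): (18 of them)

so the chain groups are C_0 ≅ Z^9, C_1 ≅ Z^27, C_2 ≅ Z^18.

∂_1: C_1 → C_0 maps an edge to its endpoints' difference, ∂[p,q] = q − p. For instance
  ∂[v_0,v_6] = [v_6] − [v_0].
The resulting 9×27 matrix has rank 8, and its Smith normal form has invariant factors (1,1,1,1,1,1,1,1).

The boundary map ∂_2: C_2 → C_1 sends each 2-simplex [p,q,r] to [q,r] − [p,r] + [p,q]. For instance
  ∂[v_2,v_6,v_8] = [v_6,v_8] − [v_2,v_8] + [v_2,v_6],
  ∂[v_3,v_5,v_7] = [v_5,v_7] − [v_3,v_7] + [v_3,v_5].
As a 27×18 matrix over Z this has rank 17, with invariant factors (1,1,1,1,1,1,1,1,1,1,1,1,1,1,1,1,1).

Reading off H_k = ker ∂_k / im ∂_{k+1}:

  H_0: rank C_0 − rank ∂_1 = 9 − 8 = 1, and the invariant factors of ∂_1 are all 1, so H_0 ≅ Z.
  H_1: rank ker ∂_1 − rank ∂_2 = (27 − 8) − 17 = 2, and the invariant factors of ∂_2 are all 1, so H_1 ≅ Z^2.
  H_2: rank ker ∂_2 − rank ∂_3 = (18 − 17) − 0 = 1, and there is no ∂_3, so H_2 ≅ Z.

(K is a triangulation of the torus T^2.)

H_0 ≅ Z,  H_1 ≅ Z^2,  H_2 ≅ Z.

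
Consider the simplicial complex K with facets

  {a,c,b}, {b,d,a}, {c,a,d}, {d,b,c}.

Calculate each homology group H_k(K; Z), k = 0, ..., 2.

H_0 ≅ Z,  H_1 = 0,  H_2 ≅ Z.

K has 4 vertices, 6 edges, 4 triangles.
rank ∂_0 = 0, rank ∂_1 = 3 ⇒ b_0 = 4 − 0 − 3 = 1; all invariant factors of ∂_1 are 1 so no torsion. So H_0 = Z.
rank ∂_1 = 3, rank ∂_2 = 3 ⇒ b_1 = 6 − 3 − 3 = 0; all invariant factors of ∂_2 are 1 so no torsion. So H_1 = 0.
rank ∂_2 = 3, rank ∂_3 = 0 ⇒ b_2 = 4 − 3 − 0 = 1. So H_2 = Z.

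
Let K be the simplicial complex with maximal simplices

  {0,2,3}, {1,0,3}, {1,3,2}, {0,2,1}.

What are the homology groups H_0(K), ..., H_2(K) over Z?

H_0 ≅ Z,  H_1 = 0,  H_2 ≅ Z.

We work with the vertex ordering 0 < 1 < 2 < 3. The simplices of K, each written with vertices in increasing order, are:

  0-simplices (4): [0], [1], [2], [3]
  1-simplices (6): [0,1], [0,2], [0,3], [1,2], [1,3], [2,3]
  2-simplices (4): [0,1,2], [0,1,3], [0,2,3], [1,2,3]

so the chain groups are C_0 ≅ Z^4, C_1 ≅ Z^6, C_2 ≅ Z^4.

The boundary map ∂_1: C_1 → C_0 maps an edge to its endpoints' difference, ∂[p,q] = q − p.
As a 4×6 matrix over Z this has rank 3, with invariant factors (1,1,1).

Boundary ∂_2: C_2 → C_1 sends each 2-simplex [p,q,r] to [q,r] − [p,r] + [p,q]. For instance
  ∂[0,1,2] = [1,2] − [0,2] + [0,1],
  ∂[0,1,3] = [1,3] − [0,3] + [0,1].
The 6×4 boundary matrix has rank 3 and Smith normal form diag(1,1,1).

From H_k ≅ ker(∂_k) / im(∂_{k+1}) we obtain:

  H_0: rank C_0 − rank ∂_1 = 4 − 3 = 1, and the invariant factors of ∂_1 are all 1, so H_0 = Z.
  H_1: rank ker ∂_1 − rank ∂_2 = (6 − 3) − 3 = 0, and the invariant factors of ∂_2 are all 1, so H_1 = 0.
  H_2: rank ker ∂_2 − rank ∂_3 = (4 − 3) − 0 = 1, and there is no ∂_3, so H_2 = Z.

As a check, the Euler characteristic is 4 − 6 + 4 = 2, which agrees with 1 − 0 + 1 = 2.
(K is a triangulation of the 2-sphere S^2.)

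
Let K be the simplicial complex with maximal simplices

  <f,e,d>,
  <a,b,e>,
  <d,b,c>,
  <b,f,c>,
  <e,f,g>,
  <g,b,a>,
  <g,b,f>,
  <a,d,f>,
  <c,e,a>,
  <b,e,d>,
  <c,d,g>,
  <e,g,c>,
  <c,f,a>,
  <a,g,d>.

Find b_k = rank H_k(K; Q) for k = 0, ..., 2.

b_0 = 1, b_1 = 2, b_2 = 1.

We work with the vertex ordering a < b < c < d < e < f < g. The simplices of K, each written with vertices in increasing order, are:

  0-simplices (7): a, b, c, d, e, f, g
  1-simplices (21): ab, ac, ad, ae, af, ag, bc, bd, be, bf, bg, cd, ce, cf, cg, de, df, dg, ef, eg, fg
  2-simplices (14): abe, abg, ace, acf, adf, adg, bcd, bcf, bde, bfg, cdg, ceg, def, efg

giving chain groups C_0 ≅ Z^7, C_1 ≅ Z^21, C_2 ≅ Z^14.

Boundary ∂_1: C_1 → C_0 sends each edge [p,q] (with p < q) to q − p.
The resulting 7×21 matrix has rank 6, and its Smith normal form has invariant factors (1,1,1,1,1,1).

∂_2: C_2 → C_1 acts by ∂[p,q,r] = [q,r] − [p,r] + [p,q]. For instance
  ∂efg = fg − eg + ef,
  ∂bcd = cd − bd + bc.
The 21×14 boundary matrix has rank 13 and Smith normal form diag(1,1,1,1,1,1,1,1,1,1,1,1,1).

Now H_k = ker ∂_k / im ∂_{k+1}, so:

  H_0: rank C_0 − rank ∂_1 = 7 − 6 = 1, and the invariant factors of ∂_1 are all 1, so H_0 ≅ Z.
  H_1: rank ker ∂_1 − rank ∂_2 = (21 − 6) − 13 = 2, and the invariant factors of ∂_2 are all 1, so H_1 ≅ Z^2.
  H_2: rank ker ∂_2 − rank ∂_3 = (14 − 13) − 0 = 1, and there is no ∂_3, so H_2 ≅ Z.

Hence the Betti numbers are b_0 = 1, b_1 = 2, b_2 = 1.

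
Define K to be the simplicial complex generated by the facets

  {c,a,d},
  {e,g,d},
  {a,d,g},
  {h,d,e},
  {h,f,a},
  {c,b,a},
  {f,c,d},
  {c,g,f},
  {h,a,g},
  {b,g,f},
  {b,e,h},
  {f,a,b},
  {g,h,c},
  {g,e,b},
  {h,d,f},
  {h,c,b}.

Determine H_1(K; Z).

We work with the vertex ordering a < b < c < d < e < f < g < h. The simplices of K, each written with vertices in increasing order, are:

  0-simplices (8): a, b, c, d, e, f, g, h
  1-simplices (24): ab, ac, ad, af, ag, ah, bc, be, bf, bg, bh, cd, cf, cg, ch, de, df, dg, dh, eg, eh, fg, fh, gh
  2-simplices (16): abc, abf, acd, adg, afh, agh, bch, beg, beh, bfg, cdf, cfg, cgh, deg, deh, dfh

Hence C_0 ≅ Z^8, C_1 ≅ Z^24, C_2 ≅ Z^16.

Boundary ∂_1: C_1 → C_0 maps an edge to its endpoints' difference, ∂[p,q] = q − p.
The resulting 8×24 matrix has rank 7, and its Smith normal form has invariant factors (1,1,1,1,1,1,1).

∂_2: C_2 → C_1 acts by ∂[p,q,r] = [q,r] − [p,r] + [p,q]. For instance
  ∂acd = cd − ad + ac,
  ∂bch = ch − bh + bc.
The 24×16 boundary matrix has rank 15 and Smith normal form diag(1,1,1,1,1,1,1,1,1,1,1,1,1,1,1).

Computing H_k = (kernel of ∂_k) / (image of ∂_{k+1}):

  H_1: rank ker ∂_1 − rank ∂_2 = (24 − 7) − 15 = 2, and the invariant factors of ∂_2 are all 1, so H_1 = Z^2.

H_1 = Z^2.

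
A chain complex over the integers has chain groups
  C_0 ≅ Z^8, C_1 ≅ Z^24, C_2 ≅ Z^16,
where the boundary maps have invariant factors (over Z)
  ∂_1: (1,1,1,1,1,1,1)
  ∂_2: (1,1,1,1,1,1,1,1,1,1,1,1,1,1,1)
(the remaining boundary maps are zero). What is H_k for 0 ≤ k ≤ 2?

H_0 ≅ Z,  H_1 ≅ Z^2,  H_2 ≅ Z.

H_0: b_0 = 8 − 0 − 7 = 1; torsion from ∂_1 factors > 1: none. So H_0 ≅ Z.
H_1: b_1 = 24 − 7 − 15 = 2; torsion from ∂_2 factors > 1: none. So H_1 ≅ Z^2.
H_2: b_2 = 16 − 15 − 0 = 1; torsion from ∂_3 factors > 1: none. So H_2 ≅ Z.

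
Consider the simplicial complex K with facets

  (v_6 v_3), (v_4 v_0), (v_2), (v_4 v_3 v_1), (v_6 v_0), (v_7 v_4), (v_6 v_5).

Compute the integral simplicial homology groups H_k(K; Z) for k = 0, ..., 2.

Fix the vertex order v_0 < v_1 < v_2 < v_3 < v_4 < v_5 < v_6 < v_7 and write every simplex with vertices in increasing order. Then dim K = 2 and the simplices of K are:

  0-simplices (8): [v_0], [v_1], [v_2], [v_3], [v_4], [v_5], [v_6], [v_7]
  1-simplices (8): [v_0,v_4], [v_0,v_6], [v_1,v_3], [v_1,v_4], [v_3,v_4], [v_3,v_6], [v_4,v_7], [v_5,v_6]
  2-simplices (1): [v_1,v_3,v_4]

so the chain groups are C_0 ≅ Z^8, C_1 ≅ Z^8, C_2 ≅ Z^1.

∂_1: C_1 → C_0 maps an edge to its endpoints' difference, ∂[p,q] = q − p.
The 8×8 boundary matrix has rank 6 and Smith normal form diag(1,1,1,1,1,1).

Boundary ∂_2: C_2 → C_1 maps a triangle to the signed sum of its edges. For instance
  ∂[v_1,v_3,v_4] = [v_3,v_4] − [v_1,v_4] + [v_1,v_3].
The resulting 8×1 matrix has rank 1, and its Smith normal form has invariant factors (1).

Computing H_k = (kernel of ∂_k) / (image of ∂_{k+1}):

  H_0: rank C_0 − rank ∂_1 = 8 − 6 = 2, and the invariant factors of ∂_1 are all 1, so H_0 ≅ Z^2.
  H_1: rank ker ∂_1 − rank ∂_2 = (8 − 6) − 1 = 1, and the invariant factors of ∂_2 are all 1, so H_1 ≅ Z.
  H_2: rank ker ∂_2 − rank ∂_3 = (1 − 1) − 0 = 0, and there is no ∂_3, so H_2 ≅ 0.

H_0 = Z^2,  H_1 = Z,  H_2 = 0.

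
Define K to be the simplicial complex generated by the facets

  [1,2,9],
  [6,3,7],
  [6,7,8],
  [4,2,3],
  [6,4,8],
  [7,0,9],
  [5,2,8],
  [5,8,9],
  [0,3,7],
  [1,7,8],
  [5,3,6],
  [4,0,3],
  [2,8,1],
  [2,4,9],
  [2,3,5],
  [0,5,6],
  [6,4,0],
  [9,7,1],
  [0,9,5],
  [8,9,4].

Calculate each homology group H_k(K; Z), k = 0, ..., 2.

H_0 ≅ Z,  H_1 ≅ Z ⊕ Z/2Z,  H_2 = 0.

K has 10 vertices, 30 edges, 20 triangles.
rank ∂_0 = 0, rank ∂_1 = 9 ⇒ b_0 = 10 − 0 − 9 = 1; all invariant factors of ∂_1 are 1 so no torsion. So H_0 = Z.
rank ∂_1 = 9, rank ∂_2 = 20 ⇒ b_1 = 30 − 9 − 20 = 1; ∂_2 has invariant factor(s) [2] giving torsion. So H_1 = Z ⊕ Z/2Z.
rank ∂_2 = 20, rank ∂_3 = 0 ⇒ b_2 = 20 − 20 − 0 = 0. So H_2 = 0.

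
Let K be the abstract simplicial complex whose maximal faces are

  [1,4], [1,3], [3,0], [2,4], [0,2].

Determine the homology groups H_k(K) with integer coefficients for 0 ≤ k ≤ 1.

Fix the vertex order 0 < 1 < 2 < 3 < 4 and write every simplex with vertices in increasing order. Then dim K = 1 and the simplices of K are:

  0-simplices (5): [0], [1], [2], [3], [4]
  1-simplices (5): [0,2], [0,3], [1,3], [1,4], [2,4]

giving chain groups C_0 ≅ Z^5, C_1 ≅ Z^5.

The boundary map ∂_1: C_1 → C_0 maps an edge to its endpoints' difference, ∂[p,q] = q − p. For instance
  ∂[0,3] = [3] − [0].
As a 5×5 matrix over Z this has rank 4, with invariant factors (1,1,1,1).

Now H_k = ker ∂_k / im ∂_{k+1}, so:

  H_0: rank C_0 − rank ∂_1 = 5 − 4 = 1, and the invariant factors of ∂_1 are all 1, so H_0 = Z.
  H_1: rank ker ∂_1 − rank ∂_2 = (5 − 4) − 0 = 1, and there is no ∂_2, so H_1 = Z.

(K is a triangulation of the circle S^1.)

H_0 ≅ Z,  H_1 ≅ Z.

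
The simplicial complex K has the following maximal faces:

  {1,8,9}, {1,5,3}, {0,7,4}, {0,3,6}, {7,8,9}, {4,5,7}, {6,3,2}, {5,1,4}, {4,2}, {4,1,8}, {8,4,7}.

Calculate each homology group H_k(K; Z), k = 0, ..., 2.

Order the vertices as 0 < 1 < 2 < 3 < 4 < 5 < 6 < 7 < 8 < 9. Listing each simplex with vertices in this order, K has dimension 2 with simplices:

  0-simplices (10): [0], [1], [2], [3], [4], [5], [6], [7], [8], [9]
  1-simplices (21): [0,3], [0,4], [0,6], [0,7], [1,3], [1,4], [1,5], [1,8], [1,9], [2,3], [2,4], [2,6], [3,5], [3,6], [4,5], [4,7], [4,8], [5,7], [7,8], [7,9], [8,9]
  2-simplices (10): [0,3,6], [0,4,7], [1,3,5], [1,4,5], [1,4,8], [1,8,9], [2,3,6], [4,5,7], [4,7,8], [7,8,9]

so the chain groups are C_0 ≅ Z^10, C_1 ≅ Z^21, C_2 ≅ Z^10.

∂_1: C_1 → C_0 sends each edge [p,q] (with p < q) to q − p. For instance
  ∂[4,7] = [7] − [4].
The resulting 10×21 matrix has rank 9, and its Smith normal form has invariant factors (1,1,1,1,1,1,1,1,1).

The boundary map ∂_2: C_2 → C_1 sends each 2-simplex [p,q,r] to [q,r] − [p,r] + [p,q]. For instance
  ∂[2,3,6] = [3,6] − [2,6] + [2,3],
  ∂[0,4,7] = [4,7] − [0,7] + [0,4].
The resulting 21×10 matrix has rank 10, and its Smith normal form has invariant factors (1,1,1,1,1,1,1,1,1,1).

Now H_k = ker ∂_k / im ∂_{k+1}, so:

  H_0: rank C_0 − rank ∂_1 = 10 − 9 = 1, and the invariant factors of ∂_1 are all 1, so H_0 ≅ Z.
  H_1: rank ker ∂_1 − rank ∂_2 = (21 − 9) − 10 = 2, and the invariant factors of ∂_2 are all 1, so H_1 ≅ Z^2.
  H_2: rank ker ∂_2 − rank ∂_3 = (10 − 10) − 0 = 0, and there is no ∂_3, so H_2 ≅ 0.

H_0 = Z,  H_1 = Z^2,  H_2 = 0.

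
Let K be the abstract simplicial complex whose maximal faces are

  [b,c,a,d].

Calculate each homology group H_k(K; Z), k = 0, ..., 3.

H_0 = Z,  H_1 = 0,  H_2 = 0,  H_3 = 0.

K has 4 vertices, 6 edges, 4 triangles, 1 3-simplex.
rank ∂_0 = 0, rank ∂_1 = 3 ⇒ b_0 = 4 − 0 − 3 = 1; all invariant factors of ∂_1 are 1 so no torsion. So H_0 ≅ Z.
rank ∂_1 = 3, rank ∂_2 = 3 ⇒ b_1 = 6 − 3 − 3 = 0; all invariant factors of ∂_2 are 1 so no torsion. So H_1 ≅ 0.
rank ∂_2 = 3, rank ∂_3 = 1 ⇒ b_2 = 4 − 3 − 1 = 0; all invariant factors of ∂_3 are 1 so no torsion. So H_2 ≅ 0.
rank ∂_3 = 1, rank ∂_4 = 0 ⇒ b_3 = 1 − 1 − 0 = 0. So H_3 ≅ 0.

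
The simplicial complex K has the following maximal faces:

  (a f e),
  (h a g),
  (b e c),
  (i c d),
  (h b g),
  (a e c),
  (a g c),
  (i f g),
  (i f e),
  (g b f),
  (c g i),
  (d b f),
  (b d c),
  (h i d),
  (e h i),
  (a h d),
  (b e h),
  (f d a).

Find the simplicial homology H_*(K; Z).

Fix the vertex order a < b < c < d < e < f < g < h < i and write every simplex with vertices in increasing order. Then dim K = 2 and the simplices of K are:

  0-simplices (9): a, b, c, d, e, f, g, h, i
  1-simplices (27): ac, ad, ae, af, ag, ah, bc, bd, be, bf, bg, bh, cd, ce, cg, ci, df, dh, di, ef, eh, ei, fg, fi, gh, gi, hi
  2-simplices (18): ace, acg, adf, adh, aef, agh, bcd, bce, bdf, beh, bfg, bgh, cdi, cgi, dhi, efi, ehi, fgi

so the chain groups are C_0 ≅ Z^9, C_1 ≅ Z^27, C_2 ≅ Z^18.

The boundary map ∂_1: C_1 → C_0 is given by ∂[p,q] = [q] − [p]. For instance
  ∂be = e − b.
As a 9×27 matrix over Z this has rank 8, with invariant factors (1,1,1,1,1,1,1,1).

Boundary ∂_2: C_2 → C_1 maps a triangle to the signed sum of its edges. For instance
  ∂adh = dh − ah + ad,
  ∂bfg = fg − bg + bf.
This gives a 27×18 integer matrix of rank 17; reducing to Smith normal form yields diagonal entries (1,1,1,1,1,1,1,1,1,1,1,1,1,1,1,1,1).

Now H_k = ker ∂_k / im ∂_{k+1}, so:

  H_0: rank C_0 − rank ∂_1 = 9 − 8 = 1, and the invariant factors of ∂_1 are all 1, so H_0 ≅ Z.
  H_1: rank ker ∂_1 − rank ∂_2 = (27 − 8) − 17 = 2, and the invariant factors of ∂_2 are all 1, so H_1 ≅ Z^2.
  H_2: rank ker ∂_2 − rank ∂_3 = (18 − 17) − 0 = 1, and there is no ∂_3, so H_2 ≅ Z.

(K is a triangulation of the torus T^2.)

H_0 = Z,  H_1 = Z^2,  H_2 = Z.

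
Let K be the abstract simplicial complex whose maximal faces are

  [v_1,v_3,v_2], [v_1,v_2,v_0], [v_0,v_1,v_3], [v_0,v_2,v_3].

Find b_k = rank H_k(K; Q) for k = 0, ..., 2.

Order the vertices as v_0 < v_1 < v_2 < v_3. Listing each simplex with vertices in this order, K has dimension 2 with simplices:

  0-simplices (4): [v_0], [v_1], [v_2], [v_3]
  1-simplices (6): [v_0,v_1], [v_0,v_2], [v_0,v_3], [v_1,v_2], [v_1,v_3], [v_2,v_3]
  2-simplices (4): [v_0,v_1,v_2], [v_0,v_1,v_3], [v_0,v_2,v_3], [v_1,v_2,v_3]

giving chain groups C_0 ≅ Z^4, C_1 ≅ Z^6, C_2 ≅ Z^4.

∂_1: C_1 → C_0 maps an edge to its endpoints' difference, ∂[p,q] = q − p. For instance
  ∂[v_2,v_3] = [v_3] − [v_2].
As a 4×6 matrix over Z this has rank 3, with invariant factors (1,1,1).

The boundary map ∂_2: C_2 → C_1 acts by ∂[p,q,r] = [q,r] − [p,r] + [p,q]. For instance
  ∂[v_0,v_2,v_3] = [v_2,v_3] − [v_0,v_3] + [v_0,v_2],
  ∂[v_0,v_1,v_3] = [v_1,v_3] − [v_0,v_3] + [v_0,v_1].
The 6×4 boundary matrix has rank 3 and Smith normal form diag(1,1,1).

From H_k ≅ ker(∂_k) / im(∂_{k+1}) we obtain:

  H_0: rank C_0 − rank ∂_1 = 4 − 3 = 1, and the invariant factors of ∂_1 are all 1, so H_0 = Z.
  H_1: rank ker ∂_1 − rank ∂_2 = (6 − 3) − 3 = 0, and the invariant factors of ∂_2 are all 1, so H_1 = 0.
  H_2: rank ker ∂_2 − rank ∂_3 = (4 − 3) − 0 = 1, and there is no ∂_3, so H_2 = Z.

(K is a triangulation of the 2-sphere S^2.)

Hence the Betti numbers are b_0 = 1, b_1 = 0, b_2 = 1.

b_0 = 1, b_1 = 0, b_2 = 1.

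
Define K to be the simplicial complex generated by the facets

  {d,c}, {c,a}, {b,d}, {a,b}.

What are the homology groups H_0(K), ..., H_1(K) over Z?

H_0 = Z,  H_1 = Z.

K has 4 vertices, 4 edges.
rank ∂_0 = 0, rank ∂_1 = 3 ⇒ b_0 = 4 − 0 − 3 = 1; all invariant factors of ∂_1 are 1 so no torsion. So H_0 = Z.
rank ∂_1 = 3, rank ∂_2 = 0 ⇒ b_1 = 4 − 3 − 0 = 1. So H_1 = Z.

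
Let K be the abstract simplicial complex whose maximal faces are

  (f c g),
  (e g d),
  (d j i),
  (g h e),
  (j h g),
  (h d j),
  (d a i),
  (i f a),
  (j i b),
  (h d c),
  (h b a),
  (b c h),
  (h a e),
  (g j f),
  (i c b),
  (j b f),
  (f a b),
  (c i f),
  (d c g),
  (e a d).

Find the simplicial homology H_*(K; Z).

H_0 ≅ Z,  H_1 ≅ Z ⊕ Z_2,  H_2 = 0.

We work with the vertex ordering a < b < c < d < e < f < g < h < i < j. The simplices of K, each written with vertices in increasing order, are:

  0-simplices (10): a, b, c, d, e, f, g, h, i, j
  1-simplices (30): ab, ad, ae, af, ah, ai, bc, bf, bh, bi, bj, cd, cf, cg, ch, ci, de, dg, dh, di, dj, eg, eh, fg, fi, fj, gh, gj, hj, ij
  2-simplices (20): abf, abh, ade, adi, aeh, afi, bch, bci, bfj, bij, cdg, cdh, cfg, cfi, deg, dhj, dij, egh, fgj, ghj

so the chain groups are C_0 ≅ Z^10, C_1 ≅ Z^30, C_2 ≅ Z^20.

The boundary map ∂_1: C_1 → C_0 maps an edge to its endpoints' difference, ∂[p,q] = q − p. For instance
  ∂cg = g − c.
The resulting 10×30 matrix has rank 9, and its Smith normal form has invariant factors (1,1,1,1,1,1,1,1,1).

Boundary ∂_2: C_2 → C_1 sends each 2-simplex [p,q,r] to [q,r] − [p,r] + [p,q]. For instance
  ∂fgj = gj − fj + fg,
  ∂ghj = hj − gj + gh.
The 30×20 boundary matrix has rank 20 and Smith normal form diag(1,1,1,1,1,1,1,1,1,1,1,1,1,1,1,1,1,1,1,2).

Computing H_k = (kernel of ∂_k) / (image of ∂_{k+1}):

  H_0: rank C_0 − rank ∂_1 = 10 − 9 = 1, and the invariant factors of ∂_1 are all 1, so H_0 ≅ Z.
  H_1: rank ker ∂_1 − rank ∂_2 = (30 − 9) − 20 = 1, and ∂_2 has invariant factor 2 > 1, so H_1 ≅ Z ⊕ Z_2.
  H_2: rank ker ∂_2 − rank ∂_3 = (20 − 20) − 0 = 0, and there is no ∂_3, so H_2 ≅ 0.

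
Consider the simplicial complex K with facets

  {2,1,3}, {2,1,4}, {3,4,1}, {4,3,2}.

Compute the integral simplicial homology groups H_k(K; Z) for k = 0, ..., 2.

K has 4 vertices, 6 edges, 4 triangles.
rank ∂_0 = 0, rank ∂_1 = 3 ⇒ b_0 = 4 − 0 − 3 = 1; all invariant factors of ∂_1 are 1 so no torsion. So H_0 = Z.
rank ∂_1 = 3, rank ∂_2 = 3 ⇒ b_1 = 6 − 3 − 3 = 0; all invariant factors of ∂_2 are 1 so no torsion. So H_1 = 0.
rank ∂_2 = 3, rank ∂_3 = 0 ⇒ b_2 = 4 − 3 − 0 = 1. So H_2 = Z.

H_0 ≅ Z,  H_1 = 0,  H_2 ≅ Z.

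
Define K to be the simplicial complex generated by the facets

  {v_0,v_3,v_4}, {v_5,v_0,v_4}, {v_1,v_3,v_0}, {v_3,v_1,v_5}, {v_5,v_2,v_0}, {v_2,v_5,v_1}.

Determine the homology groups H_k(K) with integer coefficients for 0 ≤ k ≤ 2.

H_0 ≅ Z,  H_1 ≅ Z,  H_2 = 0.

Take the total order v_0 < v_1 < v_2 < v_3 < v_4 < v_5 on the vertex set. Then K (dimension 2) consists of the simplices:

  0-simplices (6): [v_0], [v_1], [v_2], [v_3], [v_4], [v_5]
  1-simplices (12): [v_0,v_1], [v_0,v_2], [v_0,v_3], [v_0,v_4], [v_0,v_5], [v_1,v_2], [v_1,v_3], [v_1,v_5], [v_2,v_5], [v_3,v_4], [v_3,v_5], [v_4,v_5]
  2-simplices (6): [v_0,v_1,v_3], [v_0,v_2,v_5], [v_0,v_3,v_4], [v_0,v_4,v_5], [v_1,v_2,v_5], [v_1,v_3,v_5]

Hence C_0 ≅ Z^6, C_1 ≅ Z^12, C_2 ≅ Z^6.

The boundary map ∂_1: C_1 → C_0 sends each edge [p,q] (with p < q) to q − p.
The resulting 6×12 matrix has rank 5, and its Smith normal form has invariant factors (1,1,1,1,1).

∂_2: C_2 → C_1 maps a triangle to the signed sum of its edges. For instance
  ∂[v_1,v_3,v_5] = [v_3,v_5] − [v_1,v_5] + [v_1,v_3],
  ∂[v_0,v_4,v_5] = [v_4,v_5] − [v_0,v_5] + [v_0,v_4].
The 12×6 boundary matrix has rank 6 and Smith normal form diag(1,1,1,1,1,1).

Computing H_k = (kernel of ∂_k) / (image of ∂_{k+1}):

  H_0: rank C_0 − rank ∂_1 = 6 − 5 = 1, and the invariant factors of ∂_1 are all 1, so H_0 ≅ Z.
  H_1: rank ker ∂_1 − rank ∂_2 = (12 − 5) − 6 = 1, and the invariant factors of ∂_2 are all 1, so H_1 ≅ Z.
  H_2: rank ker ∂_2 − rank ∂_3 = (6 − 6) − 0 = 0, and there is no ∂_3, so H_2 ≅ 0.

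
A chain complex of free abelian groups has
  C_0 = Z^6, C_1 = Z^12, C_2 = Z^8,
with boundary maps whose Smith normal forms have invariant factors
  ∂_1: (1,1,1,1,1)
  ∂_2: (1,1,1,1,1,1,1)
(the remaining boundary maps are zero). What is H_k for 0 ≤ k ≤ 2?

H_0: b_0 = 6 − 0 − 5 = 1; torsion from ∂_1 factors > 1: none. So H_0 = Z.
H_1: b_1 = 12 − 5 − 7 = 0; torsion from ∂_2 factors > 1: none. So H_1 = 0.
H_2: b_2 = 8 − 7 − 0 = 1; torsion from ∂_3 factors > 1: none. So H_2 = Z.

H_0 = Z,  H_1 = 0,  H_2 = Z.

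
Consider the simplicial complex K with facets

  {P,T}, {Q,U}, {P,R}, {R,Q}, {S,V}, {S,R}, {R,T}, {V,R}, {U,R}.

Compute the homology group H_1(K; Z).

H_1 ≅ Z^3.

Fix the vertex order P < Q < R < S < T < U < V and write every simplex with vertices in increasing order. Then dim K = 1 and the simplices of K are:

  0-simplices (7): P, Q, R, S, T, U, V
  1-simplices (9): PR, PT, QR, QU, RS, RT, RU, RV, SV

so the chain groups are C_0 ≅ Z^7, C_1 ≅ Z^9.

Boundary ∂_1: C_1 → C_0 is given by ∂[p,q] = [q] − [p]. For instance
  ∂RV = V − R.
The resulting 7×9 matrix has rank 6, and its Smith normal form has invariant factors (1,1,1,1,1,1).

Now H_k = ker ∂_k / im ∂_{k+1}, so:

  H_1: rank ker ∂_1 − rank ∂_2 = (9 − 6) − 0 = 3, and there is no ∂_2, so H_1 = Z^3.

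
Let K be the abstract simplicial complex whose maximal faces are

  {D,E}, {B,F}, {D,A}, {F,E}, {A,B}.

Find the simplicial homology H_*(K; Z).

Fix the vertex order A < B < D < E < F and write every simplex with vertices in increasing order. Then dim K = 1 and the simplices of K are:

  0-simplices (5): A, B, D, E, F
  1-simplices (5): AB, AD, BF, DE, EF

Hence C_0 ≅ Z^5, C_1 ≅ Z^5.

∂_1: C_1 → C_0 maps an edge to its endpoints' difference, ∂[p,q] = q − p.
As a 5×5 matrix over Z this has rank 4, with invariant factors (1,1,1,1).

Reading off H_k = ker ∂_k / im ∂_{k+1}:

  H_0: rank C_0 − rank ∂_1 = 5 − 4 = 1, and the invariant factors of ∂_1 are all 1, so H_0 = Z.
  H_1: rank ker ∂_1 − rank ∂_2 = (5 − 4) − 0 = 1, and there is no ∂_2, so H_1 = Z.

As a check, the Euler characteristic is 5 − 5 = 0, which agrees with 1 − 1 = 0.

H_0 = Z,  H_1 = Z.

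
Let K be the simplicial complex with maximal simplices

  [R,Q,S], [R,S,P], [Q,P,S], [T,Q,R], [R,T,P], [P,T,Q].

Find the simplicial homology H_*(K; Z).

H_0 = Z,  H_1 = 0,  H_2 = Z.

We work with the vertex ordering P < Q < R < S < T. The simplices of K, each written with vertices in increasing order, are:

  0-simplices (5): P, Q, R, S, T
  1-simplices (9): PQ, PR, PS, PT, QR, QS, QT, RS, RT
  2-simplices (6): PQS, PQT, PRS, PRT, QRS, QRT

so the chain groups are C_0 ≅ Z^5, C_1 ≅ Z^9, C_2 ≅ Z^6.

The boundary map ∂_1: C_1 → C_0 sends each edge [p,q] (with p < q) to q − p.
The resulting 5×9 matrix has rank 4, and its Smith normal form has invariant factors (1,1,1,1).

Boundary ∂_2: C_2 → C_1 sends each 2-simplex [p,q,r] to [q,r] − [p,r] + [p,q]. For instance
  ∂PQS = QS − PS + PQ,
  ∂QRT = RT − QT + QR.
This gives a 9×6 integer matrix of rank 5; reducing to Smith normal form yields diagonal entries (1,1,1,1,1).

From H_k ≅ ker(∂_k) / im(∂_{k+1}) we obtain:

  H_0: rank C_0 − rank ∂_1 = 5 − 4 = 1, and the invariant factors of ∂_1 are all 1, so H_0 ≅ Z.
  H_1: rank ker ∂_1 − rank ∂_2 = (9 − 4) − 5 = 0, and the invariant factors of ∂_2 are all 1, so H_1 ≅ 0.
  H_2: rank ker ∂_2 − rank ∂_3 = (6 − 5) − 0 = 1, and there is no ∂_3, so H_2 ≅ Z.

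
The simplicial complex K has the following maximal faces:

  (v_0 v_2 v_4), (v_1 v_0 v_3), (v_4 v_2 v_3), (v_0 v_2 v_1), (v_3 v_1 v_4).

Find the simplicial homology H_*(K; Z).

H_0 ≅ Z,  H_1 ≅ Z,  H_2 = 0.

Fix the vertex order v_0 < v_1 < v_2 < v_3 < v_4 and write every simplex with vertices in increasing order. Then dim K = 2 and the simplices of K are:

  0-simplices (5): [v_0], [v_1], [v_2], [v_3], [v_4]
  1-simplices (10): [v_0,v_1], [v_0,v_2], [v_0,v_3], [v_0,v_4], [v_1,v_2], [v_1,v_3], [v_1,v_4], [v_2,v_3], [v_2,v_4], [v_3,v_4]
  2-simplices (5): [v_0,v_1,v_2], [v_0,v_1,v_3], [v_0,v_2,v_4], [v_1,v_3,v_4], [v_2,v_3,v_4]

Hence C_0 ≅ Z^5, C_1 ≅ Z^10, C_2 ≅ Z^5.

∂_1: C_1 → C_0 sends each edge [p,q] (with p < q) to q − p.
As a 5×10 matrix over Z this has rank 4, with invariant factors (1,1,1,1).

∂_2: C_2 → C_1 acts by ∂[p,q,r] = [q,r] − [p,r] + [p,q]. For instance
  ∂[v_1,v_3,v_4] = [v_3,v_4] − [v_1,v_4] + [v_1,v_3],
  ∂[v_0,v_1,v_3] = [v_1,v_3] − [v_0,v_3] + [v_0,v_1].
As a 10×5 matrix over Z this has rank 5, with invariant factors (1,1,1,1,1).

Reading off H_k = ker ∂_k / im ∂_{k+1}:

  H_0: rank C_0 − rank ∂_1 = 5 − 4 = 1, and the invariant factors of ∂_1 are all 1, so H_0 = Z.
  H_1: rank ker ∂_1 − rank ∂_2 = (10 − 4) − 5 = 1, and the invariant factors of ∂_2 are all 1, so H_1 = Z.
  H_2: rank ker ∂_2 − rank ∂_3 = (5 − 5) − 0 = 0, and there is no ∂_3, so H_2 = 0.

As a check, the Euler characteristic is 5 − 10 + 5 = 0, which agrees with 1 − 1 + 0 = 0.
(K is a triangulation of the Möbius band.)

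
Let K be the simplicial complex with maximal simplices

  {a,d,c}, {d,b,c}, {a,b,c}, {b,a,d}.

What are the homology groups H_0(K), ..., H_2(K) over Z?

H_0 ≅ Z,  H_1 = 0,  H_2 ≅ Z.

Order the vertices as a < b < c < d. Listing each simplex with vertices in this order, K has dimension 2 with simplices:

  0-simplices (4): a, b, c, d
  1-simplices (6): ab, ac, ad, bc, bd, cd
  2-simplices (4): abc, abd, acd, bcd

Hence C_0 ≅ Z^4, C_1 ≅ Z^6, C_2 ≅ Z^4.

∂_1: C_1 → C_0 is given by ∂[p,q] = [q] − [p].
This gives a 4×6 integer matrix of rank 3; reducing to Smith normal form yields diagonal entries (1,1,1).

The boundary map ∂_2: C_2 → C_1 sends each 2-simplex [p,q,r] to [q,r] − [p,r] + [p,q]. For instance
  ∂bcd = cd − bd + bc,
  ∂abd = bd − ad + ab.
This gives a 6×4 integer matrix of rank 3; reducing to Smith normal form yields diagonal entries (1,1,1).

Computing H_k = (kernel of ∂_k) / (image of ∂_{k+1}):

  H_0: rank C_0 − rank ∂_1 = 4 − 3 = 1, and the invariant factors of ∂_1 are all 1, so H_0 ≅ Z.
  H_1: rank ker ∂_1 − rank ∂_2 = (6 − 3) − 3 = 0, and the invariant factors of ∂_2 are all 1, so H_1 ≅ 0.
  H_2: rank ker ∂_2 − rank ∂_3 = (4 − 3) − 0 = 1, and there is no ∂_3, so H_2 ≅ Z.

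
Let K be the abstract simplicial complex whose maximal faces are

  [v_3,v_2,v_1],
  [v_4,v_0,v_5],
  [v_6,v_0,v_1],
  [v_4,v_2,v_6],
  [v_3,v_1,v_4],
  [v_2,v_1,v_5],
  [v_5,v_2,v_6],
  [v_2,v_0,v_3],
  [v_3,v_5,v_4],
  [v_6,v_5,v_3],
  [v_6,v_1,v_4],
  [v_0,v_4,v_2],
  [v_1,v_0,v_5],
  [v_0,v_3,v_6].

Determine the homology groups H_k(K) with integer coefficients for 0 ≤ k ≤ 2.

Fix the vertex order v_0 < v_1 < v_2 < v_3 < v_4 < v_5 < v_6 and write every simplex with vertices in increasing order. Then dim K = 2 and the simplices of K are:

  0-simplices (7): [v_0], [v_1], [v_2], [v_3], [v_4], [v_5], [v_6]
  1-simplices (21): (21 of them)
  2-simplices (14): (14 of them)

Hence C_0 ≅ Z^7, C_1 ≅ Z^21, C_2 ≅ Z^14.

Boundary ∂_1: C_1 → C_0 sends each edge [p,q] (with p < q) to q − p. For instance
  ∂[v_1,v_2] = [v_2] − [v_1].
As a 7×21 matrix over Z this has rank 6, with invariant factors (1,1,1,1,1,1).

Boundary ∂_2: C_2 → C_1 sends each 2-simplex [p,q,r] to [q,r] − [p,r] + [p,q]. For instance
  ∂[v_3,v_4,v_5] = [v_4,v_5] − [v_3,v_5] + [v_3,v_4],
  ∂[v_0,v_3,v_6] = [v_3,v_6] − [v_0,v_6] + [v_0,v_3].
The resulting 21×14 matrix has rank 13, and its Smith normal form has invariant factors (1,1,1,1,1,1,1,1,1,1,1,1,1).

Computing H_k = (kernel of ∂_k) / (image of ∂_{k+1}):

  H_0: rank C_0 − rank ∂_1 = 7 − 6 = 1, and the invariant factors of ∂_1 are all 1, so H_0 = Z.
  H_1: rank ker ∂_1 − rank ∂_2 = (21 − 6) − 13 = 2, and the invariant factors of ∂_2 are all 1, so H_1 = Z^2.
  H_2: rank ker ∂_2 − rank ∂_3 = (14 − 13) − 0 = 1, and there is no ∂_3, so H_2 = Z.

As a check, the Euler characteristic is 7 − 21 + 14 = 0, which agrees with 1 − 2 + 1 = 0.
(K is a triangulation of the torus T^2.)

H_0 ≅ Z,  H_1 ≅ Z^2,  H_2 ≅ Z.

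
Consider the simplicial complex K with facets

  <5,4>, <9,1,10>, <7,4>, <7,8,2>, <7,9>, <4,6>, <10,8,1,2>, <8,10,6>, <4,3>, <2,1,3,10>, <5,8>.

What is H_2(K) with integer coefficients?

H_2 ≅ 0.

K has 10 vertices, 21 edges, 10 triangles, 2 3-simplices.
rank ∂_2 = 8, rank ∂_3 = 2 ⇒ b_2 = 10 − 8 − 2 = 0; all invariant factors of ∂_3 are 1 so no torsion. So H_2 ≅ 0.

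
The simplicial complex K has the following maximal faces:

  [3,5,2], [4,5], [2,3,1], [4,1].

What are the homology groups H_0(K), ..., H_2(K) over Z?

We work with the vertex ordering 1 < 2 < 3 < 4 < 5. The simplices of K, each written with vertices in increasing order, are:

  0-simplices (5): [1], [2], [3], [4], [5]
  1-simplices (7): [1,2], [1,3], [1,4], [2,3], [2,5], [3,5], [4,5]
  2-simplices (2): [1,2,3], [2,3,5]

Hence C_0 ≅ Z^5, C_1 ≅ Z^7, C_2 ≅ Z^2.

The boundary map ∂_1: C_1 → C_0 maps an edge to its endpoints' difference, ∂[p,q] = q − p. For instance
  ∂[3,5] = [5] − [3].
The resulting 5×7 matrix has rank 4, and its Smith normal form has invariant factors (1,1,1,1).

Boundary ∂_2: C_2 → C_1 maps a triangle to the signed sum of its edges. For instance
  ∂[1,2,3] = [2,3] − [1,3] + [1,2],
  ∂[2,3,5] = [3,5] − [2,5] + [2,3].
The resulting 7×2 matrix has rank 2, and its Smith normal form has invariant factors (1,1).

From H_k ≅ ker(∂_k) / im(∂_{k+1}) we obtain:

  H_0: rank C_0 − rank ∂_1 = 5 − 4 = 1, and the invariant factors of ∂_1 are all 1, so H_0 = Z.
  H_1: rank ker ∂_1 − rank ∂_2 = (7 − 4) − 2 = 1, and the invariant factors of ∂_2 are all 1, so H_1 = Z.
  H_2: rank ker ∂_2 − rank ∂_3 = (2 − 2) − 0 = 0, and there is no ∂_3, so H_2 = 0.

H_0 = Z,  H_1 = Z,  H_2 = 0.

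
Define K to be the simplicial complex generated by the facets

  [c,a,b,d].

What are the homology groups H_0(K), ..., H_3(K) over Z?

Fix the vertex order a < b < c < d and write every simplex with vertices in increasing order. Then dim K = 3 and the simplices of K are:

  0-simplices (4): a, b, c, d
  1-simplices (6): ab, ac, ad, bc, bd, cd
  2-simplices (4): abc, abd, acd, bcd
  3-simplices (1): abcd

so the chain groups are C_0 ≅ Z^4, C_1 ≅ Z^6, C_2 ≅ Z^4, C_3 ≅ Z^1.

The boundary map ∂_1: C_1 → C_0 sends each edge [p,q] (with p < q) to q − p. For instance
  ∂ab = b − a.
As a 4×6 matrix over Z this has rank 3, with invariant factors (1,1,1).

Boundary ∂_2: C_2 → C_1 sends each 2-simplex [p,q,r] to [q,r] − [p,r] + [p,q]. For instance
  ∂bcd = cd − bd + bc,
  ∂abd = bd − ad + ab.
The resulting 6×4 matrix has rank 3, and its Smith normal form has invariant factors (1,1,1).

Boundary ∂_3: C_3 → C_2 sends each 3-simplex σ to the alternating sum Σ_i (−1)^i (σ with its i-th vertex removed). For instance
  ∂abcd = bcd − acd + abd − abc.
This gives a 4×1 integer matrix of rank 1; reducing to Smith normal form yields diagonal entries (1).

Reading off H_k = ker ∂_k / im ∂_{k+1}:

  H_0: rank C_0 − rank ∂_1 = 4 − 3 = 1, and the invariant factors of ∂_1 are all 1, so H_0 ≅ Z.
  H_1: rank ker ∂_1 − rank ∂_2 = (6 − 3) − 3 = 0, and the invariant factors of ∂_2 are all 1, so H_1 ≅ 0.
  H_2: rank ker ∂_2 − rank ∂_3 = (4 − 3) − 1 = 0, and the invariant factors of ∂_3 are all 1, so H_2 ≅ 0.
  H_3: rank ker ∂_3 − rank ∂_4 = (1 − 1) − 0 = 0, and there is no ∂_4, so H_3 ≅ 0.

(K is a triangulation of the 3-simplex.)

H_0 ≅ Z,  H_1 = 0,  H_2 = 0,  H_3 = 0.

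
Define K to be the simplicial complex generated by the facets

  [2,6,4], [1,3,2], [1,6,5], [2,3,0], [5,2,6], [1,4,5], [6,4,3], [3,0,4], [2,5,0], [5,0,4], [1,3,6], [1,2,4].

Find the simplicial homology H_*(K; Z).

K has 7 vertices, 18 edges, 12 triangles.
rank ∂_0 = 0, rank ∂_1 = 6 ⇒ b_0 = 7 − 0 − 6 = 1; all invariant factors of ∂_1 are 1 so no torsion. So H_0 ≅ Z.
rank ∂_1 = 6, rank ∂_2 = 12 ⇒ b_1 = 18 − 6 − 12 = 0; ∂_2 has invariant factor(s) [2] giving torsion. So H_1 ≅ Z_2.
rank ∂_2 = 12, rank ∂_3 = 0 ⇒ b_2 = 12 − 12 − 0 = 0. So H_2 ≅ 0.

H_0 = Z,  H_1 = Z_2,  H_2 = 0.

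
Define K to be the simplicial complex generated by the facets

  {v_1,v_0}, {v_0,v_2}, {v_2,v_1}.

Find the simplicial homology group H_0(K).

Take the total order v_0 < v_1 < v_2 on the vertex set. Then K (dimension 1) consists of the simplices:

  0-simplices (3): [v_0], [v_1], [v_2]
  1-simplices (3): [v_0,v_1], [v_0,v_2], [v_1,v_2]

Hence C_0 ≅ Z^3, C_1 ≅ Z^3.

Boundary ∂_1: C_1 → C_0 is given by ∂[p,q] = [q] − [p]. For instance
  ∂[v_0,v_1] = [v_1] − [v_0].
As a 3×3 matrix over Z this has rank 2, with invariant factors (1,1).

Reading off H_k = ker ∂_k / im ∂_{k+1}:

  H_0: rank C_0 − rank ∂_1 = 3 − 2 = 1, and the invariant factors of ∂_1 are all 1, so H_0 = Z.

(K is a triangulation of the circle S^1.)

H_0 ≅ Z.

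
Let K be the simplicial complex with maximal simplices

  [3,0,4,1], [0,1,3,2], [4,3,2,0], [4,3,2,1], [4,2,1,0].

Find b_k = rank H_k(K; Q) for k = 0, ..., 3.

Fix the vertex order 0 < 1 < 2 < 3 < 4 and write every simplex with vertices in increasing order. Then dim K = 3 and the simplices of K are:

  0-simplices (5): [0], [1], [2], [3], [4]
  1-simplices (10): [0,1], [0,2], [0,3], [0,4], [1,2], [1,3], [1,4], [2,3], [2,4], [3,4]
  2-simplices (10): [0,1,2], [0,1,3], [0,1,4], [0,2,3], [0,2,4], [0,3,4], [1,2,3], [1,2,4], [1,3,4], [2,3,4]
  3-simplices (5): [0,1,2,3], [0,1,2,4], [0,1,3,4], [0,2,3,4], [1,2,3,4]

giving chain groups C_0 ≅ Z^5, C_1 ≅ Z^10, C_2 ≅ Z^10, C_3 ≅ Z^5.

∂_1: C_1 → C_0 sends each edge [p,q] (with p < q) to q − p. For instance
  ∂[1,2] = [2] − [1].
This gives a 5×10 integer matrix of rank 4; reducing to Smith normal form yields diagonal entries (1,1,1,1).

∂_2: C_2 → C_1 sends each 2-simplex [p,q,r] to [q,r] − [p,r] + [p,q]. For instance
  ∂[0,1,4] = [1,4] − [0,4] + [0,1],
  ∂[0,2,4] = [2,4] − [0,4] + [0,2].
This gives a 10×10 integer matrix of rank 6; reducing to Smith normal form yields diagonal entries (1,1,1,1,1,1).

The boundary map ∂_3: C_3 → C_2 sends each 3-simplex σ to the alternating sum Σ_i (−1)^i (σ with its i-th vertex removed). For instance
  ∂[0,2,3,4] = [2,3,4] − [0,3,4] + [0,2,4] − [0,2,3],
  ∂[0,1,2,4] = [1,2,4] − [0,2,4] + [0,1,4] − [0,1,2].
This gives a 10×5 integer matrix of rank 4; reducing to Smith normal form yields diagonal entries (1,1,1,1).

Reading off H_k = ker ∂_k / im ∂_{k+1}:

  H_0: rank C_0 − rank ∂_1 = 5 − 4 = 1, and the invariant factors of ∂_1 are all 1, so H_0 = Z.
  H_1: rank ker ∂_1 − rank ∂_2 = (10 − 4) − 6 = 0, and the invariant factors of ∂_2 are all 1, so H_1 = 0.
  H_2: rank ker ∂_2 − rank ∂_3 = (10 − 6) − 4 = 0, and the invariant factors of ∂_3 are all 1, so H_2 = 0.
  H_3: rank ker ∂_3 − rank ∂_4 = (5 − 4) − 0 = 1, and there is no ∂_4, so H_3 = Z.

Hence the Betti numbers are b_0 = 1, b_1 = 0, b_2 = 0, b_3 = 1.

b_0 = 1, b_1 = 0, b_2 = 0, b_3 = 1.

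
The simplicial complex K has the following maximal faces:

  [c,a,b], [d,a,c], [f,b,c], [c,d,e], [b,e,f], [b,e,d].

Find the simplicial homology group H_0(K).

H_0 = Z.

We work with the vertex ordering a < b < c < d < e < f. The simplices of K, each written with vertices in increasing order, are:

  0-simplices (6): a, b, c, d, e, f
  1-simplices (12): ab, ac, ad, bc, bd, be, bf, cd, ce, cf, de, ef
  2-simplices (6): abc, acd, bcf, bde, bef, cde

so the chain groups are C_0 ≅ Z^6, C_1 ≅ Z^12, C_2 ≅ Z^6.

The boundary map ∂_1: C_1 → C_0 is given by ∂[p,q] = [q] − [p]. For instance
  ∂be = e − b.
The 6×12 boundary matrix has rank 5 and Smith normal form diag(1,1,1,1,1).

∂_2: C_2 → C_1 acts by ∂[p,q,r] = [q,r] − [p,r] + [p,q]. For instance
  ∂abc = bc − ac + ab,
  ∂acd = cd − ad + ac.
As a 12×6 matrix over Z this has rank 6, with invariant factors (1,1,1,1,1,1).

From H_k ≅ ker(∂_k) / im(∂_{k+1}) we obtain:

  H_0: rank C_0 − rank ∂_1 = 6 − 5 = 1, and the invariant factors of ∂_1 are all 1, so H_0 = Z.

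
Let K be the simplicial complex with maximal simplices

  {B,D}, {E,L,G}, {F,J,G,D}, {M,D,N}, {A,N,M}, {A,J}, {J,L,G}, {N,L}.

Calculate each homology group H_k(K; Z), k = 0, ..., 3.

H_0 ≅ Z,  H_1 ≅ Z^2,  H_2 = 0,  H_3 = 0.

Take the total order A < B < D < E < F < G < J < L < M < N on the vertex set. Then K (dimension 3) consists of the simplices:

  0-simplices (10): A, B, D, E, F, G, J, L, M, N
  1-simplices (18): AJ, AM, AN, BD, DF, DG, DJ, DM, DN, EG, EL, FG, FJ, GJ, GL, JL, LN, MN
  2-simplices (8): AMN, DFG, DFJ, DGJ, DMN, EGL, FGJ, GJL
  3-simplices (1): DFGJ

so the chain groups are C_0 ≅ Z^10, C_1 ≅ Z^18, C_2 ≅ Z^8, C_3 ≅ Z^1.

The boundary map ∂_1: C_1 → C_0 sends each edge [p,q] (with p < q) to q − p. For instance
  ∂JL = L − J.
This gives a 10×18 integer matrix of rank 9; reducing to Smith normal form yields diagonal entries (1,1,1,1,1,1,1,1,1).

∂_2: C_2 → C_1 maps a triangle to the signed sum of its edges. For instance
  ∂DMN = MN − DN + DM,
  ∂GJL = JL − GL + GJ.
The 18×8 boundary matrix has rank 7 and Smith normal form diag(1,1,1,1,1,1,1).

∂_3: C_3 → C_2 sends each 3-simplex σ to the alternating sum Σ_i (−1)^i (σ with its i-th vertex removed). For instance
  ∂DFGJ = FGJ − DGJ + DFJ − DFG.
The resulting 8×1 matrix has rank 1, and its Smith normal form has invariant factors (1).

From H_k ≅ ker(∂_k) / im(∂_{k+1}) we obtain:

  H_0: rank C_0 − rank ∂_1 = 10 − 9 = 1, and the invariant factors of ∂_1 are all 1, so H_0 ≅ Z.
  H_1: rank ker ∂_1 − rank ∂_2 = (18 − 9) − 7 = 2, and the invariant factors of ∂_2 are all 1, so H_1 ≅ Z^2.
  H_2: rank ker ∂_2 − rank ∂_3 = (8 − 7) − 1 = 0, and the invariant factors of ∂_3 are all 1, so H_2 ≅ 0.
  H_3: rank ker ∂_3 − rank ∂_4 = (1 − 1) − 0 = 0, and there is no ∂_4, so H_3 ≅ 0.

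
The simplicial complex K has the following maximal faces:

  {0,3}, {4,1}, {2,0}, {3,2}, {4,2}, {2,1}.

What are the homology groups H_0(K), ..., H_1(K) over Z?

Order the vertices as 0 < 1 < 2 < 3 < 4. Listing each simplex with vertices in this order, K has dimension 1 with simplices:

  0-simplices (5): [0], [1], [2], [3], [4]
  1-simplices (6): [0,2], [0,3], [1,2], [1,4], [2,3], [2,4]

so the chain groups are C_0 ≅ Z^5, C_1 ≅ Z^6.

Boundary ∂_1: C_1 → C_0 sends each edge [p,q] (with p < q) to q − p.
As a 5×6 matrix over Z this has rank 4, with invariant factors (1,1,1,1).

Reading off H_k = ker ∂_k / im ∂_{k+1}:

  H_0: rank C_0 − rank ∂_1 = 5 − 4 = 1, and the invariant factors of ∂_1 are all 1, so H_0 = Z.
  H_1: rank ker ∂_1 − rank ∂_2 = (6 − 4) − 0 = 2, and there is no ∂_2, so H_1 = Z^2.

H_0 ≅ Z,  H_1 ≅ Z^2.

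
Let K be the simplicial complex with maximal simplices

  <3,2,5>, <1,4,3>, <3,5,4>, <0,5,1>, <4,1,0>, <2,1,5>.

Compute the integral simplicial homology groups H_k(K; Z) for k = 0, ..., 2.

Order the vertices as 0 < 1 < 2 < 3 < 4 < 5. Listing each simplex with vertices in this order, K has dimension 2 with simplices:

  0-simplices (6): [0], [1], [2], [3], [4], [5]
  1-simplices (12): [0,1], [0,4], [0,5], [1,2], [1,3], [1,4], [1,5], [2,3], [2,5], [3,4], [3,5], [4,5]
  2-simplices (6): [0,1,4], [0,1,5], [1,2,5], [1,3,4], [2,3,5], [3,4,5]

giving chain groups C_0 ≅ Z^6, C_1 ≅ Z^12, C_2 ≅ Z^6.

Boundary ∂_1: C_1 → C_0 maps an edge to its endpoints' difference, ∂[p,q] = q − p. For instance
  ∂[1,2] = [2] − [1].
This gives a 6×12 integer matrix of rank 5; reducing to Smith normal form yields diagonal entries (1,1,1,1,1).

The boundary map ∂_2: C_2 → C_1 maps a triangle to the signed sum of its edges. For instance
  ∂[0,1,5] = [1,5] − [0,5] + [0,1],
  ∂[1,2,5] = [2,5] − [1,5] + [1,2].
The resulting 12×6 matrix has rank 6, and its Smith normal form has invariant factors (1,1,1,1,1,1).

Computing H_k = (kernel of ∂_k) / (image of ∂_{k+1}):

  H_0: rank C_0 − rank ∂_1 = 6 − 5 = 1, and the invariant factors of ∂_1 are all 1, so H_0 ≅ Z.
  H_1: rank ker ∂_1 − rank ∂_2 = (12 − 5) − 6 = 1, and the invariant factors of ∂_2 are all 1, so H_1 ≅ Z.
  H_2: rank ker ∂_2 − rank ∂_3 = (6 − 6) − 0 = 0, and there is no ∂_3, so H_2 ≅ 0.

As a check, the Euler characteristic is 6 − 12 + 6 = 0, which agrees with 1 − 1 + 0 = 0.
(K is a triangulation of the cylinder S^1 x I.)

H_0 ≅ Z,  H_1 ≅ Z,  H_2 = 0.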